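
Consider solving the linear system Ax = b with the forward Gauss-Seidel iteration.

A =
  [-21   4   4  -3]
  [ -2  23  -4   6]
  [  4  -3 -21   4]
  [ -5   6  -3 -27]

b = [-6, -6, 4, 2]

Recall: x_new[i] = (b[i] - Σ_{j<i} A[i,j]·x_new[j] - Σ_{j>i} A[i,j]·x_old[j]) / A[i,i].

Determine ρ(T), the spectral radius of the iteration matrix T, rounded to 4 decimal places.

0.1754

Write A = D+L+U with D = diag(-21, 23, -21, -27).
GS T = -(D+L)⁻¹U: row 0 first, T[0,2] = -(4)/(-21) = +0.1905; later rows by forward substitution.
  T[0,:] = [+0.0000  +0.1905  +0.1905  -0.1429]
  T[1,:] = [+0.0000  +0.0166  +0.1905  -0.2733]
  T[2,:] = [+0.0000  +0.0339  +0.0091  +0.2023]
  T[3,:] = [+0.0000  -0.0354  +0.0060  -0.0568]
|λ(T)| sorted: 0.1754, 0.0816, 0.0816, 0.0000.
spectral radius ρ = 0.1754; 0.1754 < 1 ⇒ converges.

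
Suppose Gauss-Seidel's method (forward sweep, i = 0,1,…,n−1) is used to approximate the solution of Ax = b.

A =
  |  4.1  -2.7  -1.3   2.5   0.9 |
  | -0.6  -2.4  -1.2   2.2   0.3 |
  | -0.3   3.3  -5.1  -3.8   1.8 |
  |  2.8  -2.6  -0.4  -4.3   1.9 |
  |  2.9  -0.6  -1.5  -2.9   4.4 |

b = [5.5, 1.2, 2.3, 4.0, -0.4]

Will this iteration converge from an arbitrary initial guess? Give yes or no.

no

A = D + L + U where D = diag(4.1, -2.4, -5.1, -4.3, 4.4).
GS T = -(D+L)⁻¹U: row 0 first, T[0,3] = -(2.5)/(4.1) = -0.6098; later rows by forward substitution.
  T[0,:] = [+0.0000 +0.6585 +0.3171 -0.6098 -0.2195]
  T[1,:] = [+0.0000 -0.1646 -0.5793 +1.0691 +0.1799]
  T[2,:] = [+0.0000 -0.1453 -0.3935 -0.0175 +0.4822]
  T[3,:] = [+0.0000 +0.5419 +0.5933 -1.0419 +0.1453]
  T[4,:] = [+0.0000 -0.1489 -0.0311 -0.1450 +0.4294]
|roots of det(T-λI)|: 1.5390, 0.3855, 0.3855, 0.3125, 0.0000.
ρ(T) = max|λ| = 1.5390; 1.5390 > 1: divergent.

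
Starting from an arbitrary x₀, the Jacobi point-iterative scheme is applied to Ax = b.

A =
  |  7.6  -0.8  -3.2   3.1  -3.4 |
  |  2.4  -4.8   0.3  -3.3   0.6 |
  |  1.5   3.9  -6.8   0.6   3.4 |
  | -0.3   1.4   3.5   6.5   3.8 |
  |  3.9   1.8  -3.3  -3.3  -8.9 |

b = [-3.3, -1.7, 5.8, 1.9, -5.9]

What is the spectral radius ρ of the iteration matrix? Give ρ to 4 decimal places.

Let D = diag(7.6, -4.8, -6.8, 6.5, -8.9); L, U the strict triangles.
Jacobi: T = -D⁻¹(L+U), T[4,2] = -(-3.3)/(-8.9) = -0.3708; T[4,4] = 0.
  T[0,:] = [+0.0000, +0.1053, +0.4211, -0.4079, +0.4474]
  T[1,:] = [+0.5000, +0.0000, +0.0625, -0.6875, +0.1250]
  T[2,:] = [+0.2206, +0.5735, +0.0000, +0.0882, +0.5000]
  T[3,:] = [+0.0462, -0.2154, -0.5385, +0.0000, -0.5846]
  T[4,:] = [+0.4382, +0.2022, -0.3708, -0.3708, +0.0000]
moduli |λ_i(T)| = 1.1357, 0.8233, 0.8233, 0.1215, 0.0260.
ρ = 1.1357; 1.1357 > 1: divergent.

1.1357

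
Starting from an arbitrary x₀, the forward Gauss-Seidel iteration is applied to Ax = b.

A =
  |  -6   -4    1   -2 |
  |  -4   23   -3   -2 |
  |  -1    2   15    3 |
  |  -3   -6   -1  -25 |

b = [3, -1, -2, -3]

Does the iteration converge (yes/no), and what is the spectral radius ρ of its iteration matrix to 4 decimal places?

yes, ρ = 0.2080

Diagonal D = diag(-6, 23, 15, -25); L, U strict lower/upper.
Gauss-Seidel: T = -(D+L)⁻¹U, row 0 first, T[0,1] = -(-4)/(-6) = -0.6667; later rows by forward substitution.
  T[0,:] = [+0.0000 -0.6667 +0.1667 -0.3333]
  T[1,:] = [+0.0000 -0.1159 +0.1594 +0.0290]
  T[2,:] = [+0.0000 -0.0290 -0.0101 -0.2261]
  T[3,:] = [+0.0000 +0.1090 -0.0579 +0.0421]
|λ(T)| sorted: 0.2080, 0.1002, 0.1002, 0.0000.
ρ = 0.2080; 0.2080 < 1, so it converges for any x₀.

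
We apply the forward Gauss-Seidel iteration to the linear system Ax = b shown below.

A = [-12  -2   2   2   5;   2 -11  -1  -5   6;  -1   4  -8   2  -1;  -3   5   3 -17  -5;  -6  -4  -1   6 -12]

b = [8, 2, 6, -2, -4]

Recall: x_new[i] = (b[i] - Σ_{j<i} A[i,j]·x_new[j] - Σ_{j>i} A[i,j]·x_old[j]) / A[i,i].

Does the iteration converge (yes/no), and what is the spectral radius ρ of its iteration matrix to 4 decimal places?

yes, ρ = 0.5814

Write A = D+L+U with D = diag(-12, -11, -8, -17, -12).
GS T = -(D+L)⁻¹U: row 0 first, T[0,1] = -(-2)/(-12) = -0.1667; later rows by forward substitution.
  T[0,:] = [+0.0000  -0.1667  +0.1667  +0.1667  +0.4167]
  T[1,:] = [+0.0000  -0.0303  -0.0606  -0.4242  +0.6212]
  T[2,:] = [+0.0000  +0.0057  -0.0511  +0.0170  +0.1335]
  T[3,:] = [+0.0000  +0.0215  -0.0563  -0.1512  -0.1614]
  T[4,:] = [+0.0000  +0.1037  -0.0870  -0.0189  -0.5072]
eigenvalue magnitudes: 0.5814, 0.1554, 0.0800, 0.0770, 0.0000.
spectral radius ρ = 0.5814; 0.5814 < 1 ⇒ converges.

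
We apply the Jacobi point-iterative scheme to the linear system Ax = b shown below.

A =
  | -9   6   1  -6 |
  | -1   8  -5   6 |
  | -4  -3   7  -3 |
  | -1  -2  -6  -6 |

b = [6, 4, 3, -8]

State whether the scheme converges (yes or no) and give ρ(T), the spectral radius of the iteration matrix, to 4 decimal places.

no, ρ = 1.1888

Write A = D+L+U with D = diag(-9, 8, 7, -6).
Jacobi T = -D⁻¹(L+U): T[2,0] = -(-4)/(7) = +0.5714; T[2,2] = 0.
  T[0,:] = [+0.0000  +0.6667  +0.1111  -0.6667]
  T[1,:] = [+0.1250  +0.0000  +0.6250  -0.7500]
  T[2,:] = [+0.5714  +0.4286  +0.0000  +0.4286]
  T[3,:] = [-0.1667  -0.3333  -1.0000  +0.0000]
|roots of det(T-λI)|: 1.1888, 0.8638, 0.8638, 0.4115.
ρ = 1.1888; 1.1888 > 1, so it fails to converge.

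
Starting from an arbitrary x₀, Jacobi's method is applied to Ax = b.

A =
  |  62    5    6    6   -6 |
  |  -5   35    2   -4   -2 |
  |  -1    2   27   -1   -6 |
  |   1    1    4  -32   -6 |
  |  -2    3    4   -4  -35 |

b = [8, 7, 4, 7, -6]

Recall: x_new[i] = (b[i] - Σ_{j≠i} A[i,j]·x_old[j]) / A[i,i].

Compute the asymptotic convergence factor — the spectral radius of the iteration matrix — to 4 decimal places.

Write A = D+L+U with D = diag(62, 35, 27, -32, -35).
Jacobi T = -D⁻¹(L+U): T[0,4] = -(-6)/(62) = +0.0968; T[0,0] = 0.
  T[0,:] = [+0.0000 -0.0806 -0.0968 -0.0968 +0.0968]
  T[1,:] = [+0.1429 +0.0000 -0.0571 +0.1143 +0.0571]
  T[2,:] = [+0.0370 -0.0741 +0.0000 +0.0370 +0.2222]
  T[3,:] = [+0.0312 +0.0312 +0.1250 +0.0000 -0.1875]
  T[4,:] = [-0.0571 +0.0857 +0.1143 -0.1143 +0.0000]
|eigenvalues of T|: 0.2885, 0.1589, 0.1367, 0.1367, 0.0922.
ρ(T) = max|λ| = 0.2885; 0.2885 < 1: convergent.

0.2885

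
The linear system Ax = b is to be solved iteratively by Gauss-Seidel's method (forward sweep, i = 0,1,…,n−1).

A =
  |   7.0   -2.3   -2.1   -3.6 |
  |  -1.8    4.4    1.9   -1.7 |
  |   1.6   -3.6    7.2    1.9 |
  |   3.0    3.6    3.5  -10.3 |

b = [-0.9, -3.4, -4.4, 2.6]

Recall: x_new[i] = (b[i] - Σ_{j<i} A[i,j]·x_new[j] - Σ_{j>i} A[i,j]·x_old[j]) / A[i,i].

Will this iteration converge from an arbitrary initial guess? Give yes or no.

Diagonal D = diag(7, 4.4, 7.2, -10.3); L, U strict lower/upper.
T_GS = -(D+L)⁻¹U: row 0 first, T[0,1] = -(-2.3)/(7) = +0.3286; later rows by forward substitution.
  T[0,:] = [+0.0000 +0.3286 +0.3000 +0.5143]
  T[1,:] = [+0.0000 +0.1344 -0.3091 +0.5968]
  T[2,:] = [+0.0000 -0.0058 -0.2212 -0.0798]
  T[3,:] = [+0.0000 +0.1407 -0.0958 +0.3313]
|λ(T)| sorted: 0.5541, 0.2203, 0.0893, 0.0000.
spectral radius ρ = 0.5541; 0.5541 < 1: convergent.

yes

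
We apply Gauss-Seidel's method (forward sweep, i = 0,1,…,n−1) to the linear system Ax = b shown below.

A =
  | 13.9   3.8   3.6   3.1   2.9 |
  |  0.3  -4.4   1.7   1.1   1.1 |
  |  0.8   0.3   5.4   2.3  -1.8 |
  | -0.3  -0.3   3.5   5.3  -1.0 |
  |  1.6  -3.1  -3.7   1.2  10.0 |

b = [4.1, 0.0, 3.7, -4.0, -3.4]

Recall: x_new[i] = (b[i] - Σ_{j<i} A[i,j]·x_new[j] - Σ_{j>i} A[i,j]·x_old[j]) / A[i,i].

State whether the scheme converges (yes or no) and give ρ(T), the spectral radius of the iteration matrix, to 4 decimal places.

Diagonal D = diag(13.9, -4.4, 5.4, 5.3, 10); L, U strict lower/upper.
Gauss-Seidel: T = -(D+L)⁻¹U, row 0 first, T[0,1] = -(3.8)/(13.9) = -0.2734; later rows by forward substitution.
  T[0,:] = [+0.0000  -0.2734  -0.2590  -0.2230  -0.2086]
  T[1,:] = [+0.0000  -0.0186  +0.3687  +0.2348  +0.2358]
  T[2,:] = [+0.0000  +0.0415  +0.0179  -0.4059  +0.3511]
  T[3,:] = [+0.0000  -0.0440  -0.0056  +0.2687  -0.0417]
  T[4,:] = [+0.0000  +0.0586  +0.1630  -0.0740  +0.2414]
|roots of det(T-λI)|: 0.5127, 0.1739, 0.1234, 0.1234, 0.0000.
ρ = 0.5127; 0.5127 < 1, so it converges for any x₀.

yes, ρ = 0.5127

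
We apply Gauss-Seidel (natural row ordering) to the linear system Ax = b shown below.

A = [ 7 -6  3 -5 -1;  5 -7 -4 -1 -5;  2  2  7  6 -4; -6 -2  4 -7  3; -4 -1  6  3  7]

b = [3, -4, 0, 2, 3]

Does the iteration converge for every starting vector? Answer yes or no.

no

Write A = D+L+U with D = diag(7, -7, 7, -7, 7).
Gauss-Seidel: T = -(D+L)⁻¹U, row 0 first, T[0,3] = -(-5)/(7) = +0.7143; later rows by forward substitution.
  T[0,:] = [+0.0000 +0.8571 -0.4286 +0.7143 +0.1429]
  T[1,:] = [+0.0000 +0.6122 -0.8776 +0.3673 -0.6122]
  T[2,:] = [+0.0000 -0.4198 +0.3732 -1.1662 +0.7055]
  T[3,:] = [+0.0000 -1.1495 +0.8313 -1.3836 +0.8842]
  T[4,:] = [+0.0000 +1.4298 -1.0464 +2.0532 -0.9895]
eigenvalue magnitudes: 1.5518, 0.5840, 0.5840, 0.1943, 0.0000.
ρ(T) = max|λ| = 1.5518; 1.5518 > 1: divergent.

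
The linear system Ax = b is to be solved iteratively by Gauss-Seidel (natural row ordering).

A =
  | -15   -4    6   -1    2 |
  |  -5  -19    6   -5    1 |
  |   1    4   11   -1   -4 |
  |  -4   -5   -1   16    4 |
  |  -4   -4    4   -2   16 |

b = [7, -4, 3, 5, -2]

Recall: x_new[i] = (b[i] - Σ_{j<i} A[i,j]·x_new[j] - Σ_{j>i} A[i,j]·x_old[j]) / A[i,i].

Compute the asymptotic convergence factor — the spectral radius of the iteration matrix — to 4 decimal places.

A = D + L + U where D = diag(-15, -19, 11, 16, 16).
GS T = -(D+L)⁻¹U: row 0 first, T[0,2] = -(6)/(-15) = +0.4000; later rows by forward substitution.
  T[0,:] = [+0.0000, -0.2667, +0.4000, -0.0667, +0.1333]
  T[1,:] = [+0.0000, +0.0702, +0.2105, -0.2456, +0.0175]
  T[2,:] = [+0.0000, -0.0013, -0.1129, +0.1863, +0.3451]
  T[3,:] = [+0.0000, -0.0448, +0.1587, -0.0818, -0.1896]
  T[4,:] = [+0.0000, -0.0544, +0.2007, -0.1349, -0.0723]
moduli |λ_i(T)| = 0.5174, 0.1618, 0.1618, 0.0353, 0.0000.
spectral radius ρ = 0.5174; 0.5174 < 1, so it converges for any x₀.

0.5174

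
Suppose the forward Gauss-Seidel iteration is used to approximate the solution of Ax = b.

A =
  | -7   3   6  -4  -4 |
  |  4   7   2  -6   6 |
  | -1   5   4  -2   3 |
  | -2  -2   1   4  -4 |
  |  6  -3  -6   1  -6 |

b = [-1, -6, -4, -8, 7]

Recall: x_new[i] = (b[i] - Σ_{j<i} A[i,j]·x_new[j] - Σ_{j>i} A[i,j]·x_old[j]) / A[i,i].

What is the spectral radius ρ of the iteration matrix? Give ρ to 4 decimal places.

Write A = D+L+U with D = diag(-7, 7, 4, 4, -6).
T_GS = -(D+L)⁻¹U: row 0 first, T[0,4] = -(-4)/(-7) = -0.5714; later rows by forward substitution.
  T[0,:] = [+0.0000, +0.4286, +0.8571, -0.5714, -0.5714]
  T[1,:] = [+0.0000, -0.2449, -0.7755, +1.1837, -0.5306]
  T[2,:] = [+0.0000, +0.4133, +1.1837, -1.1224, -0.2296]
  T[3,:] = [+0.0000, -0.0115, -0.2551, +0.5867, +0.5064]
  T[4,:] = [+0.0000, +0.1358, +0.0187, +0.0570, +0.0079]
eigenvalue magnitudes: 1.3251, 0.3693, 0.3693, 0.3388, 0.0000.
ρ = 1.3251; 1.3251 > 1, so it fails to converge.

1.3251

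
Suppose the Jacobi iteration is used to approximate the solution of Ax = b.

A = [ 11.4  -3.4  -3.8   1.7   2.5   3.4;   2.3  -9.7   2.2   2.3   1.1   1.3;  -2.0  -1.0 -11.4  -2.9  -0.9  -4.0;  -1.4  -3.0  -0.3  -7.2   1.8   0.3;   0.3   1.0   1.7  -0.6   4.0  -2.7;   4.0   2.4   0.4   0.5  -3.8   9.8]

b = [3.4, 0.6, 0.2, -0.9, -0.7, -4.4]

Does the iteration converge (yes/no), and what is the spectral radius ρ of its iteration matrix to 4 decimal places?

Split A = D + L + U, D = diag(11.4, -9.7, -11.4, -7.2, 4, 9.8).
Jacobi: T = -D⁻¹(L+U), T[3,1] = -(-3)/(-7.2) = -0.4167; T[3,3] = 0.
  T[0,:] = [+0.0000  +0.2982  +0.3333  -0.1491  -0.2193  -0.2982]
  T[1,:] = [+0.2371  +0.0000  +0.2268  +0.2371  +0.1134  +0.1340]
  T[2,:] = [-0.1754  -0.0877  +0.0000  -0.2544  -0.0789  -0.3509]
  T[3,:] = [-0.1944  -0.4167  -0.0417  +0.0000  +0.2500  +0.0417]
  T[4,:] = [-0.0750  -0.2500  -0.4250  +0.1500  +0.0000  +0.6750]
  T[5,:] = [-0.4082  -0.2449  -0.0408  -0.0510  +0.3878  +0.0000]
|roots of det(T-λI)|: 0.8426, 0.4192, 0.3654, 0.3654, 0.1914, 0.0027.
ρ = 0.8426; 0.8426 < 1: convergent.

yes, ρ = 0.8426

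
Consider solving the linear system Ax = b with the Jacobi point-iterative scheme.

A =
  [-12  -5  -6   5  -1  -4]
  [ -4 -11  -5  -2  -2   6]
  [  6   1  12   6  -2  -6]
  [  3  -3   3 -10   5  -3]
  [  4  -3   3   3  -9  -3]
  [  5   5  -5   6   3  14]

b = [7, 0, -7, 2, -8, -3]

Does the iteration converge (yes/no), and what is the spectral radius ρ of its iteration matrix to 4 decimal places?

no, ρ = 1.1641

Diagonal D = diag(-12, -11, 12, -10, -9, 14); L, U strict lower/upper.
Jacobi T = -D⁻¹(L+U): T[2,0] = -(6)/(12) = -0.5000; T[2,2] = 0.
  T[0,:] = [+0.0000  -0.4167  -0.5000  +0.4167  -0.0833  -0.3333]
  T[1,:] = [-0.3636  +0.0000  -0.4545  -0.1818  -0.1818  +0.5455]
  T[2,:] = [-0.5000  -0.0833  +0.0000  -0.5000  +0.1667  +0.5000]
  T[3,:] = [+0.3000  -0.3000  +0.3000  +0.0000  +0.5000  -0.3000]
  T[4,:] = [+0.4444  -0.3333  +0.3333  +0.3333  +0.0000  -0.3333]
  T[5,:] = [-0.3571  -0.3571  +0.3571  -0.4286  -0.2143  +0.0000]
|λ(T)| sorted: 1.1641, 0.6851, 0.4150, 0.4150, 0.3600, 0.2280.
ρ(T) = max|λ| = 1.1641; 1.1641 > 1, so it fails to converge.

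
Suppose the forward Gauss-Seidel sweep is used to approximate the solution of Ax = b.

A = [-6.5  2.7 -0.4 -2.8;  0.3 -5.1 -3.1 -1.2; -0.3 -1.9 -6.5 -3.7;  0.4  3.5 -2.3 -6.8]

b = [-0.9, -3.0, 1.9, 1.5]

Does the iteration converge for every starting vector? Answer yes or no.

Split A = D + L + U, D = diag(-6.5, -5.1, -6.5, -6.8).
GS T = -(D+L)⁻¹U: row 0 first, T[0,2] = -(-0.4)/(-6.5) = -0.0615; later rows by forward substitution.
  T[0,:] = [+0.0000  +0.4154  -0.0615  -0.4308]
  T[1,:] = [+0.0000  +0.0244  -0.6115  -0.2606]
  T[2,:] = [+0.0000  -0.0263  +0.1816  -0.4732]
  T[3,:] = [+0.0000  +0.0459  -0.3798  +0.0006]
eigenvalue magnitudes: 0.5562, 0.2988, 0.0509, 0.0000.
ρ(T) = max|λ| = 0.5562; 0.5562 < 1: convergent.

yes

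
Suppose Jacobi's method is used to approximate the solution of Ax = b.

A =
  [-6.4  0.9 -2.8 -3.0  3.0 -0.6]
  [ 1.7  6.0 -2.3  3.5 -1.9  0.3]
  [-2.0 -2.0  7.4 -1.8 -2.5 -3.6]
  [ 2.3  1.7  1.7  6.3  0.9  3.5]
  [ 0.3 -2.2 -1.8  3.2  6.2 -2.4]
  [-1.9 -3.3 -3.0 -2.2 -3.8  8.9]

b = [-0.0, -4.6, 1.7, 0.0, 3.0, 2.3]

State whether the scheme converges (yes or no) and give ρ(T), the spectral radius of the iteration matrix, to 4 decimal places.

Write A = D+L+U with D = diag(-6.4, 6, 7.4, 6.3, 6.2, 8.9).
Jacobi T = -D⁻¹(L+U): T[2,3] = -(-1.8)/(7.4) = +0.2432; T[2,2] = 0.
  T[0,:] = [+0.0000, +0.1406, -0.4375, -0.4688, +0.4688, -0.0938]
  T[1,:] = [-0.2833, +0.0000, +0.3833, -0.5833, +0.3167, -0.0500]
  T[2,:] = [+0.2703, +0.2703, +0.0000, +0.2432, +0.3378, +0.4865]
  T[3,:] = [-0.3651, -0.2698, -0.2698, +0.0000, -0.1429, -0.5556]
  T[4,:] = [-0.0484, +0.3548, +0.2903, -0.5161, +0.0000, +0.3871]
  T[5,:] = [+0.2135, +0.3708, +0.3371, +0.2472, +0.4270, +0.0000]
moduli |λ_i(T)| = 1.1963, 0.7297, 0.7297, 0.3562, 0.3562, 0.2612.
ρ(T) = max|λ| = 1.1963; 1.1963 > 1 ⇒ diverges.

no, ρ = 1.1963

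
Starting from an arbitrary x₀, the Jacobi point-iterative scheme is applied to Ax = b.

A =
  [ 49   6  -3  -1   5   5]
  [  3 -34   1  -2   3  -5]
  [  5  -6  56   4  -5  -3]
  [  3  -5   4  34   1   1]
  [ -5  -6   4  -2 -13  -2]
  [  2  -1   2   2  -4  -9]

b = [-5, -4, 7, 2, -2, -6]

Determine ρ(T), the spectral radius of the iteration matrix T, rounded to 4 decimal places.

Let D = diag(49, -34, 56, 34, -13, -9); L, U the strict triangles.
Jacobi: T = -D⁻¹(L+U), T[5,2] = -(2)/(-9) = +0.2222; T[5,5] = 0.
  T[0,:] = [+0.0000  -0.1224  +0.0612  +0.0204  -0.1020  -0.1020]
  T[1,:] = [+0.0882  +0.0000  +0.0294  -0.0588  +0.0882  -0.1471]
  T[2,:] = [-0.0893  +0.1071  +0.0000  -0.0714  +0.0893  +0.0536]
  T[3,:] = [-0.0882  +0.1471  -0.1176  +0.0000  -0.0294  -0.0294]
  T[4,:] = [-0.3846  -0.4615  +0.3077  -0.1538  +0.0000  -0.1538]
  T[5,:] = [+0.2222  -0.1111  +0.2222  +0.2222  -0.4444  +0.0000]
eigenvalue magnitudes: 0.4113, 0.3265, 0.3265, 0.1349, 0.1060, 0.0160.
spectral radius ρ = 0.4113; 0.4113 < 1: convergent.

0.4113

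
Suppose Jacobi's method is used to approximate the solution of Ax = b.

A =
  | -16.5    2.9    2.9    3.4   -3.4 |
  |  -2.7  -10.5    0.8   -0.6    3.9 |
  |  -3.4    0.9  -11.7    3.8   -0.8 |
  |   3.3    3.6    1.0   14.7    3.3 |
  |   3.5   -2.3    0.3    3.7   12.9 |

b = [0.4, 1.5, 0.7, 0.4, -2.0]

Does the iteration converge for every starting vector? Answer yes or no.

Write A = D+L+U with D = diag(-16.5, -10.5, -11.7, 14.7, 12.9).
Jacobi T = -D⁻¹(L+U): T[4,2] = -(0.3)/(12.9) = -0.0233; T[4,4] = 0.
  T[0,:] = [+0.0000, +0.1758, +0.1758, +0.2061, -0.2061]
  T[1,:] = [-0.2571, +0.0000, +0.0762, -0.0571, +0.3714]
  T[2,:] = [-0.2906, +0.0769, +0.0000, +0.3248, -0.0684]
  T[3,:] = [-0.2245, -0.2449, -0.0680, +0.0000, -0.2245]
  T[4,:] = [-0.2713, +0.1783, -0.0233, -0.2868, +0.0000]
|roots of det(T-λI)|: 0.5040, 0.4162, 0.4162, 0.3834, 0.1718.
spectral radius ρ = 0.5040; 0.5040 < 1 ⇒ converges.

yes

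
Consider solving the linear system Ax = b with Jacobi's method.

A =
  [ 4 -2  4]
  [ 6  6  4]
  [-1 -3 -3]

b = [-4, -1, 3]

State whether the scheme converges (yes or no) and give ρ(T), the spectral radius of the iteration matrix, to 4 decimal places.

no, ρ = 1.1333

A = D + L + U where D = diag(4, 6, -3).
T_J = -D⁻¹(L+U): T[0,2] = -(4)/(4) = -1.0000; T[0,0] = 0.
  T[0,:] = [+0.0000 +0.5000 -1.0000]
  T[1,:] = [-1.0000 +0.0000 -0.6667]
  T[2,:] = [-0.3333 -1.0000 +0.0000]
moduli |λ_i(T)| = 1.1333, 0.8856, 0.8856.
ρ = 1.1333; 1.1333 > 1: divergent.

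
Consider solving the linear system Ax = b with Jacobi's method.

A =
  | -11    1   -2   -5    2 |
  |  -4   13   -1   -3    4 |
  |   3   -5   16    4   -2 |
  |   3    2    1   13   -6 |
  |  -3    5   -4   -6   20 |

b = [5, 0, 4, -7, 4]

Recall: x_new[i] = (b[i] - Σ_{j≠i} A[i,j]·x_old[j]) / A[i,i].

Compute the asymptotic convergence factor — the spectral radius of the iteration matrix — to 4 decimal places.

0.8202

Diagonal D = diag(-11, 13, 16, 13, 20); L, U strict lower/upper.
T_J = -D⁻¹(L+U): T[3,2] = -(1)/(13) = -0.0769; T[3,3] = 0.
  T[0,:] = [+0.0000  +0.0909  -0.1818  -0.4545  +0.1818]
  T[1,:] = [+0.3077  +0.0000  +0.0769  +0.2308  -0.3077]
  T[2,:] = [-0.1875  +0.3125  +0.0000  -0.2500  +0.1250]
  T[3,:] = [-0.2308  -0.1538  -0.0769  +0.0000  +0.4615]
  T[4,:] = [+0.1500  -0.2500  +0.2000  +0.3000  +0.0000]
|eigenvalues of T|: 0.8202, 0.4591, 0.1806, 0.1806, 0.1555.
ρ = 0.8202; 0.8202 < 1 ⇒ converges.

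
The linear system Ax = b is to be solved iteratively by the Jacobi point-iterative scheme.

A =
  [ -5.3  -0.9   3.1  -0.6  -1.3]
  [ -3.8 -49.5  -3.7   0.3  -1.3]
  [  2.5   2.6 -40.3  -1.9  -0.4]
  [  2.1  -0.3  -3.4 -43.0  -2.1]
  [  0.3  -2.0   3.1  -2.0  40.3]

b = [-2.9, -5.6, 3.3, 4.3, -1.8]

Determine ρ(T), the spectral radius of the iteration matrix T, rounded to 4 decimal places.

A = D + L + U where D = diag(-5.3, -49.5, -40.3, -43, 40.3).
Jacobi: T = -D⁻¹(L+U), T[1,4] = -(-1.3)/(-49.5) = -0.0263; T[1,1] = 0.
  T[0,:] = [+0.0000  -0.1698  +0.5849  -0.1132  -0.2453]
  T[1,:] = [-0.0768  +0.0000  -0.0747  +0.0061  -0.0263]
  T[2,:] = [+0.0620  +0.0645  +0.0000  -0.0471  -0.0099]
  T[3,:] = [+0.0488  -0.0070  -0.0791  +0.0000  -0.0488]
  T[4,:] = [-0.0074  +0.0496  -0.0769  +0.0496  +0.0000]
moduli |λ_i(T)| = 0.2216, 0.1447, 0.1447, 0.0715, 0.0715.
ρ(T) = max|λ| = 0.2216; 0.2216 < 1, so it converges for any x₀.

0.2216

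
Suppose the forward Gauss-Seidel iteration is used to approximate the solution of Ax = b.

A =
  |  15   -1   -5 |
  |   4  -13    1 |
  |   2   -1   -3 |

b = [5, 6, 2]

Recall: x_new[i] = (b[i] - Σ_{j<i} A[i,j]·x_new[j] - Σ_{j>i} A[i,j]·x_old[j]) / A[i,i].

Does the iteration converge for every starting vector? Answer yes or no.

Let D = diag(15, -13, -3); L, U the strict triangles.
Gauss-Seidel: T = -(D+L)⁻¹U, row 0 first, T[0,2] = -(-5)/(15) = +0.3333; later rows by forward substitution.
  T[0,:] = [+0.0000  +0.0667  +0.3333]
  T[1,:] = [+0.0000  +0.0205  +0.1795]
  T[2,:] = [+0.0000  +0.0376  +0.1624]
|roots of det(T-λI)|: 0.2000, 0.0171, 0.0000.
ρ = 0.2000; 0.2000 < 1: convergent.

yes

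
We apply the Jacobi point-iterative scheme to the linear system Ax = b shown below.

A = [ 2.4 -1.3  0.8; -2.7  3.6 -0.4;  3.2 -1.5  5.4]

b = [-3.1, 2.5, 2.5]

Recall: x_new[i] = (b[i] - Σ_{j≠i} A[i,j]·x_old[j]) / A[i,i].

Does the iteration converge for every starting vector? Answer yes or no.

yes

Write A = D+L+U with D = diag(2.4, 3.6, 5.4).
T_J = -D⁻¹(L+U): T[1,0] = -(-2.7)/(3.6) = +0.7500; T[1,1] = 0.
  T[0,:] = [+0.0000  +0.5417  -0.3333]
  T[1,:] = [+0.7500  +0.0000  +0.1111]
  T[2,:] = [-0.5926  +0.2778  +0.0000]
|eigenvalues of T|: 0.8692, 0.6953, 0.1739.
ρ = 0.8692; 0.8692 < 1: convergent.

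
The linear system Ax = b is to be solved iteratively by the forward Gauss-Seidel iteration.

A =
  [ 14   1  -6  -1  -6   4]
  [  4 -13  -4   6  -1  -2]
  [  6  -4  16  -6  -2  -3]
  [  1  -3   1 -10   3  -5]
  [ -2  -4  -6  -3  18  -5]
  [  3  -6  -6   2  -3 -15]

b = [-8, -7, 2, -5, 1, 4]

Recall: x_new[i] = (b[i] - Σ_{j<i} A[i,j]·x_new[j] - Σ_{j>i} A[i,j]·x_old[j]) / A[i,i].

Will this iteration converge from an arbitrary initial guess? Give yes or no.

A = D + L + U where D = diag(14, -13, 16, -10, 18, -15).
Gauss-Seidel: T = -(D+L)⁻¹U, row 0 first, T[0,4] = -(-6)/(14) = +0.4286; later rows by forward substitution.
  T[0,:] = [+0.0000 -0.0714 +0.4286 +0.0714 +0.4286 -0.2857]
  T[1,:] = [+0.0000 -0.0220 -0.1758 +0.4835 +0.0549 -0.2418]
  T[2,:] = [+0.0000 +0.0213 -0.2047 +0.4691 -0.0220 +0.2342]
  T[3,:] = [+0.0000 +0.0016 +0.0751 -0.0910 +0.3242 -0.4326]
  T[4,:] = [+0.0000 -0.0055 -0.0472 +0.2566 +0.1065 +0.1983]
  T[5,:] = [+0.0000 -0.0127 +0.2574 -0.4302 +0.0944 -0.1515]
|eigenvalues of T|: 0.8435, 0.3356, 0.1524, 0.0601, 0.0530, 0.0000.
ρ(T) = max|λ| = 0.8435; 0.8435 < 1 ⇒ converges.

yes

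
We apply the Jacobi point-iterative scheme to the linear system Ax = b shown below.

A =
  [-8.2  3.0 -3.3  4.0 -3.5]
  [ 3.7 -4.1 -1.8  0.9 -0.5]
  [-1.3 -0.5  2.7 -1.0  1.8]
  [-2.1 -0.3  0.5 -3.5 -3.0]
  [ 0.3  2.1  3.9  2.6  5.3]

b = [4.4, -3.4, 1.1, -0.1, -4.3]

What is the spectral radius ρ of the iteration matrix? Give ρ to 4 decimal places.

1.1353

A = D + L + U where D = diag(-8.2, -4.1, 2.7, -3.5, 5.3).
Jacobi: T = -D⁻¹(L+U), T[3,2] = -(0.5)/(-3.5) = +0.1429; T[3,3] = 0.
  T[0,:] = [+0.0000, +0.3659, -0.4024, +0.4878, -0.4268]
  T[1,:] = [+0.9024, +0.0000, -0.4390, +0.2195, -0.1220]
  T[2,:] = [+0.4815, +0.1852, +0.0000, +0.3704, -0.6667]
  T[3,:] = [-0.6000, -0.0857, +0.1429, +0.0000, -0.8571]
  T[4,:] = [-0.0566, -0.3962, -0.7358, -0.4906, +0.0000]
|roots of det(T-λI)|: 1.1353, 0.7666, 0.4457, 0.4457, 0.2644.
ρ = 1.1353; 1.1353 > 1, so it fails to converge.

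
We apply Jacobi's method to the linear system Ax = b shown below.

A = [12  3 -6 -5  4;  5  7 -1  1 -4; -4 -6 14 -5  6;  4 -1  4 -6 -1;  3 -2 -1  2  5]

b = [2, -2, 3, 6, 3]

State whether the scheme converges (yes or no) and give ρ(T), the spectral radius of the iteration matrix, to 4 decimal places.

Write A = D+L+U with D = diag(12, 7, 14, -6, 5).
T_J = -D⁻¹(L+U): T[4,3] = -(2)/(5) = -0.4000; T[4,4] = 0.
  T[0,:] = [+0.0000  -0.2500  +0.5000  +0.4167  -0.3333]
  T[1,:] = [-0.7143  +0.0000  +0.1429  -0.1429  +0.5714]
  T[2,:] = [+0.2857  +0.4286  +0.0000  +0.3571  -0.4286]
  T[3,:] = [+0.6667  -0.1667  +0.6667  +0.0000  -0.1667]
  T[4,:] = [-0.6000  +0.4000  +0.2000  -0.4000  +0.0000]
|eigenvalues of T|: 1.2957, 0.6673, 0.6095, 0.6095, 0.4224.
ρ(T) = max|λ| = 1.2957; 1.2957 > 1, so it fails to converge.

no, ρ = 1.2957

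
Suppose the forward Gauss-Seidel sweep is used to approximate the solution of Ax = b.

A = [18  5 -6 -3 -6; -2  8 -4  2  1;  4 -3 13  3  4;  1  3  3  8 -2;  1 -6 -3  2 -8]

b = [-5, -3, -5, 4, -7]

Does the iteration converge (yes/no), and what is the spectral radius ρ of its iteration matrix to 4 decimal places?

yes, ρ = 0.9498

Diagonal D = diag(18, 8, 13, 8, -8); L, U strict lower/upper.
Gauss-Seidel: T = -(D+L)⁻¹U, row 0 first, T[0,3] = -(-3)/(18) = +0.1667; later rows by forward substitution.
  T[0,:] = [+0.0000  -0.2778  +0.3333  +0.1667  +0.3333]
  T[1,:] = [+0.0000  -0.0694  +0.5833  -0.2083  -0.0417]
  T[2,:] = [+0.0000  +0.0694  +0.0321  -0.3301  -0.4199]
  T[3,:] = [+0.0000  +0.0347  -0.2724  +0.1811  +0.3814]
  T[4,:] = [+0.0000  -0.0000  -0.4760  +0.3462  +0.3257]
moduli |λ_i(T)| = 0.9498, 0.3866, 0.0522, 0.0522, 0.0000.
ρ = 0.9498; 0.9498 < 1: convergent.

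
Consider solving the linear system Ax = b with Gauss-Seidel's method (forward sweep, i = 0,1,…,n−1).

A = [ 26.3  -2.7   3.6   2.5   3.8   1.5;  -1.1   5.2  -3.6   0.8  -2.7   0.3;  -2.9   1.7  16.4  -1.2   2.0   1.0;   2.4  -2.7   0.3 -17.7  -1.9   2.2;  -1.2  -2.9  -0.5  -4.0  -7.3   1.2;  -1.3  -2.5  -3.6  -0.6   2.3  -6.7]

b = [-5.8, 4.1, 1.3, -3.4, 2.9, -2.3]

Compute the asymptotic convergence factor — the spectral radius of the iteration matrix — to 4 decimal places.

0.2520

Write A = D+L+U with D = diag(26.3, 5.2, 16.4, -17.7, -7.3, -6.7).
T_GS = -(D+L)⁻¹U: row 0 first, T[0,2] = -(3.6)/(26.3) = -0.1369; later rows by forward substitution.
  T[0,:] = [+0.0000 +0.1027 -0.1369 -0.0951 -0.1445 -0.0570]
  T[1,:] = [+0.0000 +0.0217 +0.6634 -0.1740 +0.4887 -0.0698]
  T[2,:] = [+0.0000 +0.0159 -0.0930 +0.0744 -0.1982 -0.0638]
  T[3,:] = [+0.0000 +0.0109 -0.1213 +0.0149 -0.2048 +0.1261]
  T[4,:] = [+0.0000 -0.0326 -0.1682 +0.0715 -0.0446 +0.1367]
  T[5,:] = [+0.0000 -0.0487 -0.2179 +0.0666 -0.0448 +0.1070]
moduli |λ_i(T)| = 0.2520, 0.1510, 0.1510, 0.0557, 0.0557, 0.0000.
spectral radius ρ = 0.2520; 0.2520 < 1 ⇒ converges.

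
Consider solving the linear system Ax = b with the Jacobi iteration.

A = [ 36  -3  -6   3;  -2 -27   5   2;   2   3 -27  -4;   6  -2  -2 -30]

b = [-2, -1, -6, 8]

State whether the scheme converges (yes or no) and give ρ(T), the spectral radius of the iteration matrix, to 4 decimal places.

yes, ρ = 0.1846

Write A = D+L+U with D = diag(36, -27, -27, -30).
Jacobi T = -D⁻¹(L+U): T[1,2] = -(5)/(-27) = +0.1852; T[1,1] = 0.
  T[0,:] = [+0.0000 +0.0833 +0.1667 -0.0833]
  T[1,:] = [-0.0741 +0.0000 +0.1852 +0.0741]
  T[2,:] = [+0.0741 +0.1111 +0.0000 -0.1481]
  T[3,:] = [+0.2000 -0.0667 -0.0667 +0.0000]
|roots of det(T-λI)|: 0.1846, 0.1033, 0.1033, 0.0813.
ρ(T) = max|λ| = 0.1846; 0.1846 < 1, so it converges for any x₀.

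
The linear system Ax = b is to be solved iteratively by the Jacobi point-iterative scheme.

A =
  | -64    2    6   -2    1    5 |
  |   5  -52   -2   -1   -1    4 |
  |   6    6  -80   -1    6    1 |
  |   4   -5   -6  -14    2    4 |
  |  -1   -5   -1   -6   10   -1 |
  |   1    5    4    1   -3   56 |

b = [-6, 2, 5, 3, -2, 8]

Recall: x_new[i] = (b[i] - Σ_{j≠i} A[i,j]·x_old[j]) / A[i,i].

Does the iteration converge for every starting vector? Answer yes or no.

Write A = D+L+U with D = diag(-64, -52, -80, -14, 10, 56).
T_J = -D⁻¹(L+U): T[3,4] = -(2)/(-14) = +0.1429; T[3,3] = 0.
  T[0,:] = [+0.0000, +0.0312, +0.0938, -0.0312, +0.0156, +0.0781]
  T[1,:] = [+0.0962, +0.0000, -0.0385, -0.0192, -0.0192, +0.0769]
  T[2,:] = [+0.0750, +0.0750, +0.0000, -0.0125, +0.0750, +0.0125]
  T[3,:] = [+0.2857, -0.3571, -0.4286, +0.0000, +0.1429, +0.2857]
  T[4,:] = [+0.1000, +0.5000, +0.1000, +0.6000, +0.0000, +0.1000]
  T[5,:] = [-0.0179, -0.0893, -0.0714, -0.0179, +0.0536, +0.0000]
eigenvalue magnitudes: 0.3363, 0.2711, 0.1747, 0.1711, 0.1711, 0.0117.
spectral radius ρ = 0.3363; 0.3363 < 1, so it converges for any x₀.

yes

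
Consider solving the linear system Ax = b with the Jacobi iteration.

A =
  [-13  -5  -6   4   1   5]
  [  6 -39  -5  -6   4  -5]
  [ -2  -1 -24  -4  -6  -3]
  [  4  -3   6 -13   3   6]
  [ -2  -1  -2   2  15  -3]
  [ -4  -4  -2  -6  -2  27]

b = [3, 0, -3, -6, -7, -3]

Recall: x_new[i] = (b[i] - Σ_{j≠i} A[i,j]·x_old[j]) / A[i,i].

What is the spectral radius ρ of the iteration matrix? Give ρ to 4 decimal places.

A = D + L + U where D = diag(-13, -39, -24, -13, 15, 27).
Jacobi: T = -D⁻¹(L+U), T[0,4] = -(1)/(-13) = +0.0769; T[0,0] = 0.
  T[0,:] = [+0.0000 -0.3846 -0.4615 +0.3077 +0.0769 +0.3846]
  T[1,:] = [+0.1538 +0.0000 -0.1282 -0.1538 +0.1026 -0.1282]
  T[2,:] = [-0.0833 -0.0417 +0.0000 -0.1667 -0.2500 -0.1250]
  T[3,:] = [+0.3077 -0.2308 +0.4615 +0.0000 +0.2308 +0.4615]
  T[4,:] = [+0.1333 +0.0667 +0.1333 -0.1333 +0.0000 +0.2000]
  T[5,:] = [+0.1481 +0.1481 +0.0741 +0.2222 +0.0741 +0.0000]
|λ(T)| sorted: 0.5456, 0.3746, 0.3746, 0.2919, 0.2919, 0.2695.
ρ(T) = max|λ| = 0.5456; 0.5456 < 1 ⇒ converges.

0.5456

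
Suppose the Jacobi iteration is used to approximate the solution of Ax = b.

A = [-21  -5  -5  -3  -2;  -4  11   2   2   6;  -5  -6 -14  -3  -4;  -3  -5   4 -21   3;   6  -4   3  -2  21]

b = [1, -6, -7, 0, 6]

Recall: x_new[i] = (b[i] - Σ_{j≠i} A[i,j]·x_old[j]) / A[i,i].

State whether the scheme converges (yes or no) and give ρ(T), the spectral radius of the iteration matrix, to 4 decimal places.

yes, ρ = 0.5246

A = D + L + U where D = diag(-21, 11, -14, -21, 21).
T_J = -D⁻¹(L+U): T[1,2] = -(2)/(11) = -0.1818; T[1,1] = 0.
  T[0,:] = [+0.0000, -0.2381, -0.2381, -0.1429, -0.0952]
  T[1,:] = [+0.3636, +0.0000, -0.1818, -0.1818, -0.5455]
  T[2,:] = [-0.3571, -0.4286, +0.0000, -0.2143, -0.2857]
  T[3,:] = [-0.1429, -0.2381, +0.1905, +0.0000, +0.1429]
  T[4,:] = [-0.2857, +0.1905, -0.1429, +0.0952, +0.0000]
|eigenvalues of T|: 0.5246, 0.3840, 0.3738, 0.3738, 0.0477.
ρ(T) = max|λ| = 0.5246; 0.5246 < 1, so it converges for any x₀.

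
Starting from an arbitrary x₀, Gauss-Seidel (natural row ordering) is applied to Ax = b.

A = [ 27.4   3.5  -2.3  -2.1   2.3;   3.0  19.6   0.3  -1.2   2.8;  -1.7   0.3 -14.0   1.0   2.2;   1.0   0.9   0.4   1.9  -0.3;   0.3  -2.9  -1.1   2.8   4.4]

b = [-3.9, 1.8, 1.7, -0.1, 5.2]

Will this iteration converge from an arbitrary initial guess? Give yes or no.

yes

Diagonal D = diag(27.4, 19.6, -14, 1.9, 4.4); L, U strict lower/upper.
GS T = -(D+L)⁻¹U: row 0 first, T[0,3] = -(-2.1)/(27.4) = +0.0766; later rows by forward substitution.
  T[0,:] = [+0.0000  -0.1277  +0.0839  +0.0766  -0.0839]
  T[1,:] = [+0.0000  +0.0196  -0.0282  +0.0495  -0.1300]
  T[2,:] = [+0.0000  +0.0159  -0.0108  +0.0632  +0.1645]
  T[3,:] = [+0.0000  +0.0546  -0.0286  -0.0771  +0.2290]
  T[4,:] = [+0.0000  -0.0092  -0.0088  +0.0922  -0.1846]
moduli |λ_i(T)| = 0.2989, 0.0650, 0.0650, 0.0012, 0.0000.
ρ = 0.2989; 0.2989 < 1, so it converges for any x₀.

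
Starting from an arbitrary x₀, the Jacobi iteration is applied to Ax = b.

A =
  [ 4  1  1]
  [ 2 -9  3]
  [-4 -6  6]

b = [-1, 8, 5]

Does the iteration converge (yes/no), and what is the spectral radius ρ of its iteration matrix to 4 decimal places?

yes, ρ = 0.5572

Diagonal D = diag(4, -9, 6); L, U strict lower/upper.
T_J = -D⁻¹(L+U): T[1,2] = -(3)/(-9) = +0.3333; T[1,1] = 0.
  T[0,:] = [+0.0000 -0.2500 -0.2500]
  T[1,:] = [+0.2222 +0.0000 +0.3333]
  T[2,:] = [+0.6667 +1.0000 +0.0000]
moduli |λ_i(T)| = 0.5572, 0.4465, 0.4465.
spectral radius ρ = 0.5572; 0.5572 < 1: convergent.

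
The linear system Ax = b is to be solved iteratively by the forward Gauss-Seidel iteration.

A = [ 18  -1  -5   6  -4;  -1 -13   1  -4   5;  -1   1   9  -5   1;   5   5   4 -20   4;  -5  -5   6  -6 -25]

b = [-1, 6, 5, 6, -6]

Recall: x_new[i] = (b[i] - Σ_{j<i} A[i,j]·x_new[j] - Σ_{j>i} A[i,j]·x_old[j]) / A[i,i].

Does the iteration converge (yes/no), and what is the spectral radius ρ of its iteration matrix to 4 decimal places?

Let D = diag(18, -13, 9, -20, -25); L, U the strict triangles.
GS T = -(D+L)⁻¹U: row 0 first, T[0,2] = -(-5)/(18) = +0.2778; later rows by forward substitution.
  T[0,:] = [+0.0000  +0.0556  +0.2778  -0.3333  +0.2222]
  T[1,:] = [+0.0000  -0.0043  +0.0556  -0.2821  +0.3675]
  T[2,:] = [+0.0000  +0.0066  +0.0247  +0.5499  -0.1273]
  T[3,:] = [+0.0000  +0.0142  +0.0883  -0.0439  +0.3220]
  T[4,:] = [+0.0000  -0.0121  -0.0819  +0.2656  -0.2258]
moduli |λ_i(T)| = 0.5219, 0.2235, 0.0623, 0.0131, 0.0000.
spectral radius ρ = 0.5219; 0.5219 < 1 ⇒ converges.

yes, ρ = 0.5219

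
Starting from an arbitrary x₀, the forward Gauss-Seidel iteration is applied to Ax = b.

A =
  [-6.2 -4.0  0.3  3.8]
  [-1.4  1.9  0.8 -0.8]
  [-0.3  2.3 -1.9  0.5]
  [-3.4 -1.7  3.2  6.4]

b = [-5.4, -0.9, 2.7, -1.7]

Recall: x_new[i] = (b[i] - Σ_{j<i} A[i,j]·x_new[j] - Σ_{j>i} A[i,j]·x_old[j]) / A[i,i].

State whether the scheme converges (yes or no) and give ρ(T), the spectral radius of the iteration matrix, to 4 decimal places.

Split A = D + L + U, D = diag(-6.2, 1.9, -1.9, 6.4).
Gauss-Seidel: T = -(D+L)⁻¹U, row 0 first, T[0,1] = -(-4)/(-6.2) = -0.6452; later rows by forward substitution.
  T[0,:] = [+0.0000 -0.6452 +0.0484 +0.6129]
  T[1,:] = [+0.0000 -0.4754 -0.3854 +0.8727]
  T[2,:] = [+0.0000 -0.4736 -0.4742 +1.2228]
  T[3,:] = [+0.0000 -0.2322 +0.1604 -0.0540]
|eigenvalues of T|: 0.8261, 0.3208, 0.1433, 0.0000.
ρ = 0.8261; 0.8261 < 1 ⇒ converges.

yes, ρ = 0.8261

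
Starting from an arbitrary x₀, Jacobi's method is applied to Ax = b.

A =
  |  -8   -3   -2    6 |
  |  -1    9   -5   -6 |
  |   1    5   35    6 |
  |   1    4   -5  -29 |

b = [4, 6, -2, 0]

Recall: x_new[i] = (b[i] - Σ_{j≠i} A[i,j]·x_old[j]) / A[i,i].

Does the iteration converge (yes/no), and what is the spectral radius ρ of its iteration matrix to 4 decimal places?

yes, ρ = 0.3579

Diagonal D = diag(-8, 9, 35, -29); L, U strict lower/upper.
Jacobi T = -D⁻¹(L+U): T[2,0] = -(1)/(35) = -0.0286; T[2,2] = 0.
  T[0,:] = [+0.0000, -0.3750, -0.2500, +0.7500]
  T[1,:] = [+0.1111, +0.0000, +0.5556, +0.6667]
  T[2,:] = [-0.0286, -0.1429, +0.0000, -0.1714]
  T[3,:] = [+0.0345, +0.1379, -0.1724, +0.0000]
moduli |λ_i(T)| = 0.3579, 0.2511, 0.2511, 0.2001.
ρ(T) = max|λ| = 0.3579; 0.3579 < 1 ⇒ converges.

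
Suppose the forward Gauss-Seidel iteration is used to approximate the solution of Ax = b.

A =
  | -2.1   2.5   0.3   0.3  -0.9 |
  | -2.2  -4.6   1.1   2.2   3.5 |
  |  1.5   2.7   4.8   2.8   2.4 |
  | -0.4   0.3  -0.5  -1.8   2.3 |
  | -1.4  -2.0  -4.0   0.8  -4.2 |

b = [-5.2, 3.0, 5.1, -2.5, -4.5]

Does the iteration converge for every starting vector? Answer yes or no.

no

Split A = D + L + U, D = diag(-2.1, -4.6, 4.8, -1.8, -4.2).
T_GS = -(D+L)⁻¹U: row 0 first, T[0,3] = -(0.3)/(-2.1) = +0.1429; later rows by forward substitution.
  T[0,:] = [+0.0000, +1.1905, +0.1429, +0.1429, -0.4286]
  T[1,:] = [+0.0000, -0.5694, +0.1708, +0.4099, +0.9658]
  T[2,:] = [+0.0000, -0.0518, -0.1407, -0.8586, -0.9094]
  T[3,:] = [+0.0000, -0.3451, +0.0358, +0.2751, +1.7866]
  T[4,:] = [+0.0000, -0.1421, +0.0119, +0.6272, +0.8893]
moduli |λ_i(T)| = 1.5487, 0.4609, 0.4609, 0.2150, 0.0000.
ρ(T) = max|λ| = 1.5487; 1.5487 > 1: divergent.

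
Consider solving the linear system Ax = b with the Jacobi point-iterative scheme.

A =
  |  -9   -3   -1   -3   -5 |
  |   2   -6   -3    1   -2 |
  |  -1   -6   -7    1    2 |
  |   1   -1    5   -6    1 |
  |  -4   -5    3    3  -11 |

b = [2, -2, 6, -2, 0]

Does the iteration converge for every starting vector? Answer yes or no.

Write A = D+L+U with D = diag(-9, -6, -7, -6, -11).
Jacobi: T = -D⁻¹(L+U), T[0,1] = -(-3)/(-9) = -0.3333; T[0,0] = 0.
  T[0,:] = [+0.0000 -0.3333 -0.1111 -0.3333 -0.5556]
  T[1,:] = [+0.3333 +0.0000 -0.5000 +0.1667 -0.3333]
  T[2,:] = [-0.1429 -0.8571 +0.0000 +0.1429 +0.2857]
  T[3,:] = [+0.1667 -0.1667 +0.8333 +0.0000 +0.1667]
  T[4,:] = [-0.3636 -0.4545 +0.2727 +0.2727 +0.0000]
eigenvalue magnitudes: 1.1383, 0.8130, 0.5105, 0.5105, 0.4816.
ρ(T) = max|λ| = 1.1383; 1.1383 > 1, so it fails to converge.

no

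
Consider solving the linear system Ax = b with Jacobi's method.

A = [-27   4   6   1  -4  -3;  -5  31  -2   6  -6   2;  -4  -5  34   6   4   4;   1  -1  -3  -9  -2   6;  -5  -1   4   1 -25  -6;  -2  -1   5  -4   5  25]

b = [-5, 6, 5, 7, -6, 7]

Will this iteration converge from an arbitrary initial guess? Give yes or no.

Write A = D+L+U with D = diag(-27, 31, 34, -9, -25, 25).
T_J = -D⁻¹(L+U): T[0,1] = -(4)/(-27) = +0.1481; T[0,0] = 0.
  T[0,:] = [+0.0000, +0.1481, +0.2222, +0.0370, -0.1481, -0.1111]
  T[1,:] = [+0.1613, +0.0000, +0.0645, -0.1935, +0.1935, -0.0645]
  T[2,:] = [+0.1176, +0.1471, +0.0000, -0.1765, -0.1176, -0.1176]
  T[3,:] = [+0.1111, -0.1111, -0.3333, +0.0000, -0.2222, +0.6667]
  T[4,:] = [-0.2000, -0.0400, +0.1600, +0.0400, +0.0000, -0.2400]
  T[5,:] = [+0.0800, +0.0400, -0.2000, +0.1600, -0.2000, +0.0000]
|eigenvalues of T|: 0.5603, 0.4426, 0.2797, 0.2129, 0.2129, 0.0695.
ρ = 0.5603; 0.5603 < 1, so it converges for any x₀.

yes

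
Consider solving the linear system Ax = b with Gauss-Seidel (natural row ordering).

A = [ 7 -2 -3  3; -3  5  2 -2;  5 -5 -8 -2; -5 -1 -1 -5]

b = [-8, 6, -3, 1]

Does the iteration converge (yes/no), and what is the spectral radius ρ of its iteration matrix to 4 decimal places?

Write A = D+L+U with D = diag(7, 5, -8, -5).
Gauss-Seidel: T = -(D+L)⁻¹U, row 0 first, T[0,3] = -(3)/(7) = -0.4286; later rows by forward substitution.
  T[0,:] = [+0.0000, +0.2857, +0.4286, -0.4286]
  T[1,:] = [+0.0000, +0.1714, -0.1429, +0.1429]
  T[2,:] = [+0.0000, +0.0714, +0.3571, -0.6071]
  T[3,:] = [+0.0000, -0.3343, -0.4714, +0.5214]
moduli |λ_i(T)| = 0.8925, 0.2743, 0.1167, 0.0000.
spectral radius ρ = 0.8925; 0.8925 < 1: convergent.

yes, ρ = 0.8925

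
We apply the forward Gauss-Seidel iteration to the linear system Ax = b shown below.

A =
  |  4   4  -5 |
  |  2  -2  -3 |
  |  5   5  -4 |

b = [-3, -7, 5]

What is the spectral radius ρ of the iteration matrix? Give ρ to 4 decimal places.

Split A = D + L + U, D = diag(4, -2, -4).
T_GS = -(D+L)⁻¹U: row 0 first, T[0,2] = -(-5)/(4) = +1.2500; later rows by forward substitution.
  T[0,:] = [+0.0000, -1.0000, +1.2500]
  T[1,:] = [+0.0000, -1.0000, -0.2500]
  T[2,:] = [+0.0000, -2.5000, +1.2500]
moduli |λ_i(T)| = 1.5000, 1.2500, 0.0000.
ρ(T) = max|λ| = 1.5000; 1.5000 > 1, so it fails to converge.

1.5000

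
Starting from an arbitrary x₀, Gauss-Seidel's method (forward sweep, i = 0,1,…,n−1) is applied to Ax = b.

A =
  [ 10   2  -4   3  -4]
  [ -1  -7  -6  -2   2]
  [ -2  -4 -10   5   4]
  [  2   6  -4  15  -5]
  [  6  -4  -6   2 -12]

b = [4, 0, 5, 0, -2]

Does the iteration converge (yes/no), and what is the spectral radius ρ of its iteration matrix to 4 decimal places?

A = D + L + U where D = diag(10, -7, -10, 15, -12).
T_GS = -(D+L)⁻¹U: row 0 first, T[0,4] = -(-4)/(10) = +0.4000; later rows by forward substitution.
  T[0,:] = [+0.0000, -0.2000, +0.4000, -0.3000, +0.4000]
  T[1,:] = [+0.0000, +0.0286, -0.9143, -0.2429, +0.2286]
  T[2,:] = [+0.0000, +0.0286, +0.2857, +0.6571, +0.2286]
  T[3,:] = [+0.0000, +0.0229, +0.3886, +0.3124, +0.2495]
  T[4,:] = [+0.0000, -0.1200, +0.4267, -0.3456, +0.0511]
|roots of det(T-λI)|: 0.8667, 0.3043, 0.3043, 0.1780, 0.0000.
ρ = 0.8667; 0.8667 < 1, so it converges for any x₀.

yes, ρ = 0.8667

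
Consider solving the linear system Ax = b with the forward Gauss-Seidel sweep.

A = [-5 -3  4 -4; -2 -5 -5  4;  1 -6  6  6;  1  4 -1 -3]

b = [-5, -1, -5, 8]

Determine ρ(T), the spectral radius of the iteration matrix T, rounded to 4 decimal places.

A = D + L + U where D = diag(-5, -5, 6, -3).
T_GS = -(D+L)⁻¹U: row 0 first, T[0,1] = -(-3)/(-5) = -0.6000; later rows by forward substitution.
  T[0,:] = [+0.0000, -0.6000, +0.8000, -0.8000]
  T[1,:] = [+0.0000, +0.2400, -1.3200, +1.1200]
  T[2,:] = [+0.0000, +0.3400, -1.4533, +0.2533]
  T[3,:] = [+0.0000, +0.0067, -1.0089, +1.1422]
moduli |λ_i(T)| = 1.1377, 0.8629, 0.2037, 0.0000.
ρ(T) = max|λ| = 1.1377; 1.1377 > 1 ⇒ diverges.

1.1377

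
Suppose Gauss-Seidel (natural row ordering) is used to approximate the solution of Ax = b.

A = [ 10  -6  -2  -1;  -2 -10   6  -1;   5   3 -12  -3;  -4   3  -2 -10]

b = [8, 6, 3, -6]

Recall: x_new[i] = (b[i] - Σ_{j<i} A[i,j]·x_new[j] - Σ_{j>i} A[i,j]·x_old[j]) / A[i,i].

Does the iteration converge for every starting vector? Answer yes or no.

A = D + L + U where D = diag(10, -10, -12, -10).
Gauss-Seidel: T = -(D+L)⁻¹U, row 0 first, T[0,1] = -(-6)/(10) = +0.6000; later rows by forward substitution.
  T[0,:] = [+0.0000, +0.6000, +0.2000, +0.1000]
  T[1,:] = [+0.0000, -0.1200, +0.5600, -0.1200]
  T[2,:] = [+0.0000, +0.2200, +0.2233, -0.2383]
  T[3,:] = [+0.0000, -0.3200, +0.0433, -0.0283]
moduli |λ_i(T)| = 0.5370, 0.2589, 0.2589, 0.0000.
ρ(T) = max|λ| = 0.5370; 0.5370 < 1, so it converges for any x₀.

yes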